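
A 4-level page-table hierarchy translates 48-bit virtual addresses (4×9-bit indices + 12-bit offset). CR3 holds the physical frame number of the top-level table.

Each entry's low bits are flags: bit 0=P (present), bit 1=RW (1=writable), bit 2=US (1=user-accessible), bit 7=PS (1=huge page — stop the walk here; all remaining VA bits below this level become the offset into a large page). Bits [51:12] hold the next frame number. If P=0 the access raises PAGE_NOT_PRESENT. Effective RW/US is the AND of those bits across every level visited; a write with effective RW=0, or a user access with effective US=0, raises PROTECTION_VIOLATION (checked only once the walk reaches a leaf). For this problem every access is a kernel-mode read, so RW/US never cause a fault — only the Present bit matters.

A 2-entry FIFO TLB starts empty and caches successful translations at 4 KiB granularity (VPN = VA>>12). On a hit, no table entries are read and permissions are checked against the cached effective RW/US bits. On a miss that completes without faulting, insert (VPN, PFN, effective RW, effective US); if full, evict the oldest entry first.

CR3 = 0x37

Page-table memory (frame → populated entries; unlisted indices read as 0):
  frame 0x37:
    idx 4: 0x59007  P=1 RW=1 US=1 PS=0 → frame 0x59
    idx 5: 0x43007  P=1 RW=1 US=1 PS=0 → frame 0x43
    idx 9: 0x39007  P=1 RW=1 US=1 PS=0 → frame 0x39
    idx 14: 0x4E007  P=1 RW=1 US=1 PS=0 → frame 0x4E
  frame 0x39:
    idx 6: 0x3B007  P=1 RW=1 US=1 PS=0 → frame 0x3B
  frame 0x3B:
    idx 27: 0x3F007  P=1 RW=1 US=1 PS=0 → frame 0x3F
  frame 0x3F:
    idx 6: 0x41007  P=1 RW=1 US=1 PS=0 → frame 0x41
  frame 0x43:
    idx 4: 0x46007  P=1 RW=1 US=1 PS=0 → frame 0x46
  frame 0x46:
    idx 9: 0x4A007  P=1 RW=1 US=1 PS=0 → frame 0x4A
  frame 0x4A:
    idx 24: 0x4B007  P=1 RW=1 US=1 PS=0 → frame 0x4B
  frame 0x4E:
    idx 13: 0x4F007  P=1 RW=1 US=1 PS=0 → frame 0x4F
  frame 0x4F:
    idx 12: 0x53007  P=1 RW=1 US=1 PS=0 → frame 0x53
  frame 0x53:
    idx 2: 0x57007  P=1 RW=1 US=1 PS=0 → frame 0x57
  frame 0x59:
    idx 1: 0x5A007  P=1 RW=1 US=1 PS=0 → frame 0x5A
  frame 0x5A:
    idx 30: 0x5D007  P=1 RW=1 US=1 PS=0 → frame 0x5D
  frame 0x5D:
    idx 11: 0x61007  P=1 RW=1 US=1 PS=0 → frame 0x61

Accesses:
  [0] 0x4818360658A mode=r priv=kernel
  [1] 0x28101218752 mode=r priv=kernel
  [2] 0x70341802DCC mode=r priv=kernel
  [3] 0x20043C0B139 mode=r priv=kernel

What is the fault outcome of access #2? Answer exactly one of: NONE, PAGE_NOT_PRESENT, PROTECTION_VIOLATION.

Walk each access:
#0 VA=0x4818360658A (r,kernel):
  lvl0: tbl 0x37, slot 9 ⇒ 0x39007 (P1/RW1/US1/PS0)
  lvl1: tbl 0x39, slot 6 ⇒ 0x3B007 (P1/RW1/US1/PS0)
  lvl2: tbl 0x3B, slot 27 ⇒ 0x3F007 (P1/RW1/US1/PS0)
  lvl3: tbl 0x3F, slot 6 ⇒ 0x41007 (P1/RW1/US1/PS0)
  → PA=0x4158A  (4 entries read)
#1 VA=0x28101218752 (r,kernel):
  lvl0: tbl 0x37, slot 5 ⇒ 0x43007 (P1/RW1/US1/PS0)
  lvl1: tbl 0x43, slot 4 ⇒ 0x46007 (P1/RW1/US1/PS0)
  lvl2: tbl 0x46, slot 9 ⇒ 0x4A007 (P1/RW1/US1/PS0)
  lvl3: tbl 0x4A, slot 24 ⇒ 0x4B007 (P1/RW1/US1/PS0)
  → PA=0x4B752  (4 entries read)
#2 VA=0x70341802DCC (r,kernel):
  lvl0: tbl 0x37, slot 14 ⇒ 0x4E007 (P1/RW1/US1/PS0)
  lvl1: tbl 0x4E, slot 13 ⇒ 0x4F007 (P1/RW1/US1/PS0)
  lvl2: tbl 0x4F, slot 12 ⇒ 0x53007 (P1/RW1/US1/PS0)
  lvl3: tbl 0x53, slot 2 ⇒ 0x57007 (P1/RW1/US1/PS0)
  → PA=0x57DCC  (4 entries read)
#3 VA=0x20043C0B139 (r,kernel):
  lvl0: tbl 0x37, slot 4 ⇒ 0x59007 (P1/RW1/US1/PS0)
  lvl1: tbl 0x59, slot 1 ⇒ 0x5A007 (P1/RW1/US1/PS0)
  lvl2: tbl 0x5A, slot 30 ⇒ 0x5D007 (P1/RW1/US1/PS0)
  lvl3: tbl 0x5D, slot 11 ⇒ 0x61007 (P1/RW1/US1/PS0)
  → PA=0x61139  (4 entries read)

Access #2 fault: NONE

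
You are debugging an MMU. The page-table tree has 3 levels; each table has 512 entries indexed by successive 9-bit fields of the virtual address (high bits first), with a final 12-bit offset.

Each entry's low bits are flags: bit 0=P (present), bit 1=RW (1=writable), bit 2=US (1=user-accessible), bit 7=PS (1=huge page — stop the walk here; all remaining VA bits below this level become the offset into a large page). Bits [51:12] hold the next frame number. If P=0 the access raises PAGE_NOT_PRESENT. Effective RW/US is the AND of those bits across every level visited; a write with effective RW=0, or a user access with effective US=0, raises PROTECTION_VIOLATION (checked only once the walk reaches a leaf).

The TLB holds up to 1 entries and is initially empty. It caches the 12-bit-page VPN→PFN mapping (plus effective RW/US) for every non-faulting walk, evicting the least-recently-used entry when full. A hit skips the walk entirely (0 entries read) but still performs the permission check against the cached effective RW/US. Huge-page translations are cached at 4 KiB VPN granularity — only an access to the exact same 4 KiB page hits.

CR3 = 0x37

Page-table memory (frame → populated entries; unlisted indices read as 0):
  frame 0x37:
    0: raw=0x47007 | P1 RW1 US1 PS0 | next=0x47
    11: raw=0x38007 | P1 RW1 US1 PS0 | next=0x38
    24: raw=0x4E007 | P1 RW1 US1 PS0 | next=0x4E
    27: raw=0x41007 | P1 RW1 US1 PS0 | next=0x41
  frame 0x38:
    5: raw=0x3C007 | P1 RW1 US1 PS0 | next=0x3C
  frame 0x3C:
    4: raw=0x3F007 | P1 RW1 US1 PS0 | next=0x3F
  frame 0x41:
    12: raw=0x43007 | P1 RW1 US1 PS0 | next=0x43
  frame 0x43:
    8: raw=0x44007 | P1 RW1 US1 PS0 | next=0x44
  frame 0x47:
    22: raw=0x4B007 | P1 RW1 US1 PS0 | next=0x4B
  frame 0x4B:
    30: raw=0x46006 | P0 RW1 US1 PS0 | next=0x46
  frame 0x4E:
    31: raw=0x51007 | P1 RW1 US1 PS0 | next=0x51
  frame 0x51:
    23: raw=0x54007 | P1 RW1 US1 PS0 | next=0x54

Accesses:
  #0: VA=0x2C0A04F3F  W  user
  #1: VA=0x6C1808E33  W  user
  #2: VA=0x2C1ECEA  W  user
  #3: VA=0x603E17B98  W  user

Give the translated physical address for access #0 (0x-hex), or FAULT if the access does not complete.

Walk each access:
#0 VA=0x2C0A04F3F (w,user):
  [0] read 0x37 idx=11: raw=0x38007 flags P=1 W=1 U=1 S=0
  [1] read 0x38 idx=5: raw=0x3C007 flags P=1 W=1 U=1 S=0
  [2] read 0x3C idx=4: raw=0x3F007 flags P=1 W=1 U=1 S=0
  ✓ 0x3FF3F  — 3 lookups
#1 VA=0x6C1808E33 (w,user):
  [0] read 0x37 idx=27: raw=0x41007 flags P=1 W=1 U=1 S=0
  [1] read 0x41 idx=12: raw=0x43007 flags P=1 W=1 U=1 S=0
  [2] read 0x43 idx=8: raw=0x44007 flags P=1 W=1 U=1 S=0
  ✓ 0x44E33  — 3 lookups
#2 VA=0x2C1ECEA (w,user):
  [0] read 0x37 idx=0: raw=0x47007 flags P=1 W=1 U=1 S=0
  [1] read 0x47 idx=22: raw=0x4B007 flags P=1 W=1 U=1 S=0
  [2] read 0x4B idx=30: raw=0x46006 flags P=0 W=1 U=1 S=0
  ⇒ fault: PAGE_NOT_PRESENT  — 3 lookups
#3 VA=0x603E17B98 (w,user):
  [0] read 0x37 idx=24: raw=0x4E007 flags P=1 W=1 U=1 S=0
  [1] read 0x4E idx=31: raw=0x51007 flags P=1 W=1 U=1 S=0
  [2] read 0x51 idx=23: raw=0x54007 flags P=1 W=1 U=1 S=0
  ✓ 0x54B98  — 3 lookups

Access #0 PA: 0x3FF3F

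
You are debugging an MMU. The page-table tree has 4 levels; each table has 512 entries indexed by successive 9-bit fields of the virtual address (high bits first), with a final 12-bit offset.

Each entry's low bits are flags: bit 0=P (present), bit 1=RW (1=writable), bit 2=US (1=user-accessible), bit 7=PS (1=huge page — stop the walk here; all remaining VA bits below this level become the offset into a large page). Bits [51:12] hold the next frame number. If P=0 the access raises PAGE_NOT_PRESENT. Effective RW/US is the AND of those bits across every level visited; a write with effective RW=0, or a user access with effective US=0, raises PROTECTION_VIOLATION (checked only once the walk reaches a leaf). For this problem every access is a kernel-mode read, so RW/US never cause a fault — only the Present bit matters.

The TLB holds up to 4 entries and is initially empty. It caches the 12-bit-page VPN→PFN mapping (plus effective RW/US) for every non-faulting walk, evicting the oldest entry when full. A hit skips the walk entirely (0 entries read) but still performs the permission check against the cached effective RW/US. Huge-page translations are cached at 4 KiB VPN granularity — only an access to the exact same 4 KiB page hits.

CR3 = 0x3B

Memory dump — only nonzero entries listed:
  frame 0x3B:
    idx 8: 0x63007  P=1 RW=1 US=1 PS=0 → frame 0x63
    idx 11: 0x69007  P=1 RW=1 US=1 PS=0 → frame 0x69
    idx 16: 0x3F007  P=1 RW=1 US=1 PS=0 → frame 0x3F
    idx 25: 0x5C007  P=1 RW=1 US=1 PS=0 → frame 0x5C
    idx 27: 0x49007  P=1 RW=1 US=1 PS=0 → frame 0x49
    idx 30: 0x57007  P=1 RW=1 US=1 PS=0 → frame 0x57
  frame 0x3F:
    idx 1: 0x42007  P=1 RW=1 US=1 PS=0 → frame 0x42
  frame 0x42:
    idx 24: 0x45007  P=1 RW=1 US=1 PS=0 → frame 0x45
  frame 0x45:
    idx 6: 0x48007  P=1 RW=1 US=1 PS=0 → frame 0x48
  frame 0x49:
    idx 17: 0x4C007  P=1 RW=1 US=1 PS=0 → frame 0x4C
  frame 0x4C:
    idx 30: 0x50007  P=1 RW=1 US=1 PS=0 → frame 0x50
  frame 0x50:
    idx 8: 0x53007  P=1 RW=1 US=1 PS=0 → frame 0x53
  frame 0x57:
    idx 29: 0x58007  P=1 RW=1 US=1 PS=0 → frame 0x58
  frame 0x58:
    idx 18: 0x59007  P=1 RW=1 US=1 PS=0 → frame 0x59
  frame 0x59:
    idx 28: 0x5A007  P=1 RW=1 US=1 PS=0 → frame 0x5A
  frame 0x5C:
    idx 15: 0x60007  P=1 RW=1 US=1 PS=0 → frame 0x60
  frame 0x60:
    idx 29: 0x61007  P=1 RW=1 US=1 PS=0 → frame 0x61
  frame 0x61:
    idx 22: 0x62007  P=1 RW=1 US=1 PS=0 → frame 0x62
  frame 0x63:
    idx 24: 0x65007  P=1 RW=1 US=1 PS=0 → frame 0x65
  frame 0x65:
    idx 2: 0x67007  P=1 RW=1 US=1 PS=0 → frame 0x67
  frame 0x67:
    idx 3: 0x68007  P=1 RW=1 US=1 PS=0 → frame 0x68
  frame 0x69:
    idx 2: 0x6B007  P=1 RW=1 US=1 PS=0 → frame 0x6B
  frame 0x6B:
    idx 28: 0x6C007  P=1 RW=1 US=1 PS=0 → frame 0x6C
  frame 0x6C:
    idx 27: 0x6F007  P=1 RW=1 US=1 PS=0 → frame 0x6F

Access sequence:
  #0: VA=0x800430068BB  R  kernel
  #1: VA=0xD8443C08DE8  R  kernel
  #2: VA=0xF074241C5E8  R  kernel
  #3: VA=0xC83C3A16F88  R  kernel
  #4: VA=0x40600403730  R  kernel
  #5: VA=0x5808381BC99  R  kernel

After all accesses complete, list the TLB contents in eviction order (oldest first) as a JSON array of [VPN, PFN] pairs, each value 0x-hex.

Walk each access:
#0 VA=0x800430068BB (r,kernel):
  L0: frame=0x3B idx=16 entry=0x3F007 [P=1 RW=1 US=1 PS=0]
  L1: frame=0x3F idx=1 entry=0x42007 [P=1 RW=1 US=1 PS=0]
  L2: frame=0x42 idx=24 entry=0x45007 [P=1 RW=1 US=1 PS=0]
  L3: frame=0x45 idx=6 entry=0x48007 [P=1 RW=1 US=1 PS=0]
  ✓ 0x488BB  — 4 lookups
#1 VA=0xD8443C08DE8 (r,kernel):
  L0: frame=0x3B idx=27 entry=0x49007 [P=1 RW=1 US=1 PS=0]
  L1: frame=0x49 idx=17 entry=0x4C007 [P=1 RW=1 US=1 PS=0]
  L2: frame=0x4C idx=30 entry=0x50007 [P=1 RW=1 US=1 PS=0]
  L3: frame=0x50 idx=8 entry=0x53007 [P=1 RW=1 US=1 PS=0]
  ✓ 0x53DE8  — 4 lookups
#2 VA=0xF074241C5E8 (r,kernel):
  L0: frame=0x3B idx=30 entry=0x57007 [P=1 RW=1 US=1 PS=0]
  L1: frame=0x57 idx=29 entry=0x58007 [P=1 RW=1 US=1 PS=0]
  L2: frame=0x58 idx=18 entry=0x59007 [P=1 RW=1 US=1 PS=0]
  L3: frame=0x59 idx=28 entry=0x5A007 [P=1 RW=1 US=1 PS=0]
  ✓ 0x5A5E8  — 4 lookups
#3 VA=0xC83C3A16F88 (r,kernel):
  L0: frame=0x3B idx=25 entry=0x5C007 [P=1 RW=1 US=1 PS=0]
  L1: frame=0x5C idx=15 entry=0x60007 [P=1 RW=1 US=1 PS=0]
  L2: frame=0x60 idx=29 entry=0x61007 [P=1 RW=1 US=1 PS=0]
  L3: frame=0x61 idx=22 entry=0x62007 [P=1 RW=1 US=1 PS=0]
  ✓ 0x62F88  — 4 lookups
#4 VA=0x40600403730 (r,kernel):
  L0: frame=0x3B idx=8 entry=0x63007 [P=1 RW=1 US=1 PS=0]
  L1: frame=0x63 idx=24 entry=0x65007 [P=1 RW=1 US=1 PS=0]
  L2: frame=0x65 idx=2 entry=0x67007 [P=1 RW=1 US=1 PS=0]
  L3: frame=0x67 idx=3 entry=0x68007 [P=1 RW=1 US=1 PS=0]
  ✓ 0x68730  — 4 lookups
#5 VA=0x5808381BC99 (r,kernel):
  L0: frame=0x3B idx=11 entry=0x69007 [P=1 RW=1 US=1 PS=0]
  L1: frame=0x69 idx=2 entry=0x6B007 [P=1 RW=1 US=1 PS=0]
  L2: frame=0x6B idx=28 entry=0x6C007 [P=1 RW=1 US=1 PS=0]
  L3: frame=0x6C idx=27 entry=0x6F007 [P=1 RW=1 US=1 PS=0]
  ✓ 0x6FC99  — 4 lookups

TLB: [["0xF074241C", "0x5A"], ["0xC83C3A16", "0x62"], ["0x40600403", "0x68"], ["0x5808381B", "0x6F"]]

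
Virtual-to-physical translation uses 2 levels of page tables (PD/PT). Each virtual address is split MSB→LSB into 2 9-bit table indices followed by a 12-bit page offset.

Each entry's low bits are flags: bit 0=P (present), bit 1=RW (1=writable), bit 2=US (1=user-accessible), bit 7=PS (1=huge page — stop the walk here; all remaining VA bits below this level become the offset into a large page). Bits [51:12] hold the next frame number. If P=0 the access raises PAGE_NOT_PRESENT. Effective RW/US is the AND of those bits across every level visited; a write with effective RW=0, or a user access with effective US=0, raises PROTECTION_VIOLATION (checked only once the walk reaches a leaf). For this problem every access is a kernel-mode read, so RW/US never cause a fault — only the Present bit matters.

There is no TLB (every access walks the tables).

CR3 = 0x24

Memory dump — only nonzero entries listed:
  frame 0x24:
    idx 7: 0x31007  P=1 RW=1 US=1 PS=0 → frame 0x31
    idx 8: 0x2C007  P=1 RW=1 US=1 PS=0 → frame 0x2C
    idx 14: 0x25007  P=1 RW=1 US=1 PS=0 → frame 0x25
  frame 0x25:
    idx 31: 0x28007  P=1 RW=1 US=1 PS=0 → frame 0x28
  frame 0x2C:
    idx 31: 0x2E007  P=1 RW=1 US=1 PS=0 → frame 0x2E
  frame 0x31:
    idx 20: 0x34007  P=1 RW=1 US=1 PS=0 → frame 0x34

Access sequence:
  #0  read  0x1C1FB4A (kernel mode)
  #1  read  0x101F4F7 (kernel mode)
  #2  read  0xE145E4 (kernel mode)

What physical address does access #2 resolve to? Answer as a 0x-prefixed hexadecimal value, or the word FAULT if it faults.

Trace:
#0 VA=0x1C1FB4A (r,kernel):
  [0] read 0x24 idx=14: raw=0x25007 flags P=1 W=1 U=1 S=0
  [1] read 0x25 idx=31: raw=0x28007 flags P=1 W=1 U=1 S=0
  ⇒ phys 0x28B4A  [2 reads]
#1 VA=0x101F4F7 (r,kernel):
  [0] read 0x24 idx=8: raw=0x2C007 flags P=1 W=1 U=1 S=0
  [1] read 0x2C idx=31: raw=0x2E007 flags P=1 W=1 U=1 S=0
  ⇒ phys 0x2E4F7  [2 reads]
#2 VA=0xE145E4 (r,kernel):
  [0] read 0x24 idx=7: raw=0x31007 flags P=1 W=1 U=1 S=0
  [1] read 0x31 idx=20: raw=0x34007 flags P=1 W=1 U=1 S=0
  ⇒ phys 0x345E4  [2 reads]

Access #2 PA: 0x345E4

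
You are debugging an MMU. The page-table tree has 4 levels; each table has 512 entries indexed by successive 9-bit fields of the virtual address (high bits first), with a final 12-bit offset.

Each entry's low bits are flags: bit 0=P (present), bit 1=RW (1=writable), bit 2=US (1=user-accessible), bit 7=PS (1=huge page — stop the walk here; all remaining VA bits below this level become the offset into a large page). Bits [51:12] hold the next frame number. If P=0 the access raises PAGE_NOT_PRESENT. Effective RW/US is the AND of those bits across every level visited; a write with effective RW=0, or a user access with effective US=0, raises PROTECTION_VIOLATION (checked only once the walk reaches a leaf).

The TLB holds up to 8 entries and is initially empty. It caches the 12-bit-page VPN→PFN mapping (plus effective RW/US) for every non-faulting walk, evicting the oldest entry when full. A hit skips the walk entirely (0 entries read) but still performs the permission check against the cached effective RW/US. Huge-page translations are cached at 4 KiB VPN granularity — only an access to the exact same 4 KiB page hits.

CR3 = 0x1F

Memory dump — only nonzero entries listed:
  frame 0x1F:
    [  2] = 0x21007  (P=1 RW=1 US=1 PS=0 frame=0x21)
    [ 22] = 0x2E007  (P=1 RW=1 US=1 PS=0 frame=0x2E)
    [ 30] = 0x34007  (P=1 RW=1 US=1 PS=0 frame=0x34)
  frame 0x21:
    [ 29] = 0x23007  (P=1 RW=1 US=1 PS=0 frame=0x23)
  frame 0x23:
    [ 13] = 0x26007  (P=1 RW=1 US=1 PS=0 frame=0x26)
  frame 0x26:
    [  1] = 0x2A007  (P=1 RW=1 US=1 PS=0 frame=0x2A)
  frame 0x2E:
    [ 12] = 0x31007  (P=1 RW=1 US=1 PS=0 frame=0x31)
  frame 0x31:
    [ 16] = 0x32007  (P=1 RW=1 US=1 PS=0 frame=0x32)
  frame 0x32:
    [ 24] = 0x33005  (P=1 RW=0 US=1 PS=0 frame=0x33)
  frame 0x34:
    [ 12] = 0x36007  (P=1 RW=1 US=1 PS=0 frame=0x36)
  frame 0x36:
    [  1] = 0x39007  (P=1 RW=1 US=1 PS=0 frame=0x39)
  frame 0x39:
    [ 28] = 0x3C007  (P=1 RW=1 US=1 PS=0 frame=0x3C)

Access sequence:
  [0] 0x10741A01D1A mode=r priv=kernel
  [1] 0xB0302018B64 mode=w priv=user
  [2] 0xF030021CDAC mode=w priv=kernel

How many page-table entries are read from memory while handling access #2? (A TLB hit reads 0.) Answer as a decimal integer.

Per-access translation:
#0 VA=0x10741A01D1A (r,kernel):
  L0: frame=0x1F idx=2 entry=0x21007 [P=1 RW=1 US=1 PS=0]
  L1: frame=0x21 idx=29 entry=0x23007 [P=1 RW=1 US=1 PS=0]
  L2: frame=0x23 idx=13 entry=0x26007 [P=1 RW=1 US=1 PS=0]
  L3: frame=0x26 idx=1 entry=0x2A007 [P=1 RW=1 US=1 PS=0]
  → PA=0x2AD1A  (4 entries read)
#1 VA=0xB0302018B64 (w,user):
  L0: frame=0x1F idx=22 entry=0x2E007 [P=1 RW=1 US=1 PS=0]
  L1: frame=0x2E idx=12 entry=0x31007 [P=1 RW=1 US=1 PS=0]
  L2: frame=0x31 idx=16 entry=0x32007 [P=1 RW=1 US=1 PS=0]
  L3: frame=0x32 idx=24 entry=0x33005 [P=1 RW=0 US=1 PS=0]
  ⇒ fault: PROTECTION_VIOLATION  — 4 lookups
#2 VA=0xF030021CDAC (w,kernel):
  L0: frame=0x1F idx=30 entry=0x34007 [P=1 RW=1 US=1 PS=0]
  L1: frame=0x34 idx=12 entry=0x36007 [P=1 RW=1 US=1 PS=0]
  L2: frame=0x36 idx=1 entry=0x39007 [P=1 RW=1 US=1 PS=0]
  L3: frame=0x39 idx=28 entry=0x3C007 [P=1 RW=1 US=1 PS=0]
  → PA=0x3CDAC  (4 entries read)

Entries read for #2: 4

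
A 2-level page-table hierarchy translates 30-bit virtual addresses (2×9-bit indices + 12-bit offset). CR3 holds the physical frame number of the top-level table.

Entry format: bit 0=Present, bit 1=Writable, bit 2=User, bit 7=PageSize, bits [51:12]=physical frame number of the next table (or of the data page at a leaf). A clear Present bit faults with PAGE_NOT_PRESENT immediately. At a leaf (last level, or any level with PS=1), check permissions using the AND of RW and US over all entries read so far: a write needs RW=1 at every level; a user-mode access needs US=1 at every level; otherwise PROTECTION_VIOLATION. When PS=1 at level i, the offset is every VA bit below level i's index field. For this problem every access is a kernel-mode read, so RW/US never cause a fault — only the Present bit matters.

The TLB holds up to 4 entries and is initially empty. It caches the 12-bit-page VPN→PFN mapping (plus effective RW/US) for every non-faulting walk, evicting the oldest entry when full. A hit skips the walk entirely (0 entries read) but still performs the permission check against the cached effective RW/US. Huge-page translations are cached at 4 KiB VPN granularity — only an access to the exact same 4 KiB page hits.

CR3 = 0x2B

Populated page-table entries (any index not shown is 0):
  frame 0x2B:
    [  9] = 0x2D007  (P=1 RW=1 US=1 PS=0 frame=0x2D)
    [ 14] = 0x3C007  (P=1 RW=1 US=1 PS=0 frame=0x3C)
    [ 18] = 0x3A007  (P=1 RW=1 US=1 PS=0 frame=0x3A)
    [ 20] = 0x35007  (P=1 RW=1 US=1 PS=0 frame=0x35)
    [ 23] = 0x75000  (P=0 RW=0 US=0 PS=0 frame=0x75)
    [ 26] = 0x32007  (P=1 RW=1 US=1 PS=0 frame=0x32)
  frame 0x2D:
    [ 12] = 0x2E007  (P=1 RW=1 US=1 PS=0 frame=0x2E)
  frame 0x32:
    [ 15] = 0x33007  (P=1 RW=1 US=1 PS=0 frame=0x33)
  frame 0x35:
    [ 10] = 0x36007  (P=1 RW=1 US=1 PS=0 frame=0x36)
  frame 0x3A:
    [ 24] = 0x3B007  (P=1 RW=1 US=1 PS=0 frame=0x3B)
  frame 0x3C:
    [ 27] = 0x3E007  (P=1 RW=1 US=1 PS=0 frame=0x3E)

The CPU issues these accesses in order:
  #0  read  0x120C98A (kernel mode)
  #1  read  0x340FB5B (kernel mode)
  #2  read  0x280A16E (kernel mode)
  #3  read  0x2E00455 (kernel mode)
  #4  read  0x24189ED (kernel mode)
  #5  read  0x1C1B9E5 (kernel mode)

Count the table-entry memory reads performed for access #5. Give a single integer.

Trace:
#0 VA=0x120C98A (r,kernel):
  L0 @0x2B[9] → 0x2D007  P=1,RW=1,US=1,PS=0
  L1 @0x2D[12] → 0x2E007  P=1,RW=1,US=1,PS=0
  ⇒ phys 0x2E98A  [2 reads]
#1 VA=0x340FB5B (r,kernel):
  L0 @0x2B[26] → 0x32007  P=1,RW=1,US=1,PS=0
  L1 @0x32[15] → 0x33007  P=1,RW=1,US=1,PS=0
  ⇒ phys 0x33B5B  [2 reads]
#2 VA=0x280A16E (r,kernel):
  L0 @0x2B[20] → 0x35007  P=1,RW=1,US=1,PS=0
  L1 @0x35[10] → 0x36007  P=1,RW=1,US=1,PS=0
  ⇒ phys 0x3616E  [2 reads]
#3 VA=0x2E00455 (r,kernel):
  L0 @0x2B[23] → 0x75000  P=0,RW=0,US=0,PS=0
  ✗ PAGE_NOT_PRESENT  [1 reads]
#4 VA=0x24189ED (r,kernel):
  L0 @0x2B[18] → 0x3A007  P=1,RW=1,US=1,PS=0
  L1 @0x3A[24] → 0x3B007  P=1,RW=1,US=1,PS=0
  ⇒ phys 0x3B9ED  [2 reads]
#5 VA=0x1C1B9E5 (r,kernel):
  L0 @0x2B[14] → 0x3C007  P=1,RW=1,US=1,PS=0
  L1 @0x3C[27] → 0x3E007  P=1,RW=1,US=1,PS=0
  ⇒ phys 0x3E9E5  [2 reads]

Entries read for #5: 2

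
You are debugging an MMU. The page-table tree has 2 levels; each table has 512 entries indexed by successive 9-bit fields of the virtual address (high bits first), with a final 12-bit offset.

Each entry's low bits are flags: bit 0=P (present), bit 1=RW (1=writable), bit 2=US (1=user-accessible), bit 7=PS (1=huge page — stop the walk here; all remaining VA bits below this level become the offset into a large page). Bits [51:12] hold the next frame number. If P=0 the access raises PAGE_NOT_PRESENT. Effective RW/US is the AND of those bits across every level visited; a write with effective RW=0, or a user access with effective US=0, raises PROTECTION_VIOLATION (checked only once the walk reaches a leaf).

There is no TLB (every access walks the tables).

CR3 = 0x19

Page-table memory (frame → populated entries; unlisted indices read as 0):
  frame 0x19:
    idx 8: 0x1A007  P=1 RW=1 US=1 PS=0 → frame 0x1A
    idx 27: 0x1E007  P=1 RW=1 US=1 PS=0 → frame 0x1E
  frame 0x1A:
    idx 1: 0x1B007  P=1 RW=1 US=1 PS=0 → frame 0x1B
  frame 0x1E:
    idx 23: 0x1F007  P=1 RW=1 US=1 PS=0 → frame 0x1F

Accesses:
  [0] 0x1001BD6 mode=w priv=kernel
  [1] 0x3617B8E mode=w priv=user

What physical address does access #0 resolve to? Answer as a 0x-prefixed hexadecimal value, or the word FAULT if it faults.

Walk each access:
#0 VA=0x1001BD6 (w,kernel):
  L0: frame=0x19 idx=8 entry=0x1A007 [P=1 RW=1 US=1 PS=0]
  L1: frame=0x1A idx=1 entry=0x1B007 [P=1 RW=1 US=1 PS=0]
  ⇒ phys 0x1BBD6  [2 reads]
#1 VA=0x3617B8E (w,user):
  L0: frame=0x19 idx=27 entry=0x1E007 [P=1 RW=1 US=1 PS=0]
  L1: frame=0x1E idx=23 entry=0x1F007 [P=1 RW=1 US=1 PS=0]
  ⇒ phys 0x1FB8E  [2 reads]

Access #0 PA: 0x1BBD6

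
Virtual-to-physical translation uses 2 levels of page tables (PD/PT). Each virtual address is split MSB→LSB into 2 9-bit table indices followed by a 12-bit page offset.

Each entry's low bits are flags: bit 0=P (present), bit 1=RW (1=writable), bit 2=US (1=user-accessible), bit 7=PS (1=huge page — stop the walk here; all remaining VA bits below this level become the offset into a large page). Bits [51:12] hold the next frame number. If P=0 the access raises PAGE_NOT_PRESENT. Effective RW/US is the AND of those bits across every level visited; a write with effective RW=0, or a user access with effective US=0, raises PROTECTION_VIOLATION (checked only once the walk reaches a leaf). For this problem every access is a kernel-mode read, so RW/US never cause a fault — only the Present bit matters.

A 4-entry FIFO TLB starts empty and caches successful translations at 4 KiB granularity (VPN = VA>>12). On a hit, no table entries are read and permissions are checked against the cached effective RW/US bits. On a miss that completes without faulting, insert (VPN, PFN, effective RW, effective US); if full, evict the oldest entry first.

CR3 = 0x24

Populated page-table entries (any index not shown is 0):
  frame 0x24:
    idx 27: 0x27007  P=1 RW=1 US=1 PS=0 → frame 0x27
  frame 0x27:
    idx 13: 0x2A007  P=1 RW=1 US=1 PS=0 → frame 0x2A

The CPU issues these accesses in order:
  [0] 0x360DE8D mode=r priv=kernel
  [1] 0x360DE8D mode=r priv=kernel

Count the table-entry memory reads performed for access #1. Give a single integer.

Trace:
#0 VA=0x360DE8D (r,kernel):
  L0 @0x24[27] → 0x27007  P=1,RW=1,US=1,PS=0
  L1 @0x27[13] → 0x2A007  P=1,RW=1,US=1,PS=0
  → PA=0x2AE8D  (2 entries read)
#1 VA=0x360DE8D (r,kernel):
  TLB hit vpn=0x360D → PA=0x2AE8D

Entries read for #1: 0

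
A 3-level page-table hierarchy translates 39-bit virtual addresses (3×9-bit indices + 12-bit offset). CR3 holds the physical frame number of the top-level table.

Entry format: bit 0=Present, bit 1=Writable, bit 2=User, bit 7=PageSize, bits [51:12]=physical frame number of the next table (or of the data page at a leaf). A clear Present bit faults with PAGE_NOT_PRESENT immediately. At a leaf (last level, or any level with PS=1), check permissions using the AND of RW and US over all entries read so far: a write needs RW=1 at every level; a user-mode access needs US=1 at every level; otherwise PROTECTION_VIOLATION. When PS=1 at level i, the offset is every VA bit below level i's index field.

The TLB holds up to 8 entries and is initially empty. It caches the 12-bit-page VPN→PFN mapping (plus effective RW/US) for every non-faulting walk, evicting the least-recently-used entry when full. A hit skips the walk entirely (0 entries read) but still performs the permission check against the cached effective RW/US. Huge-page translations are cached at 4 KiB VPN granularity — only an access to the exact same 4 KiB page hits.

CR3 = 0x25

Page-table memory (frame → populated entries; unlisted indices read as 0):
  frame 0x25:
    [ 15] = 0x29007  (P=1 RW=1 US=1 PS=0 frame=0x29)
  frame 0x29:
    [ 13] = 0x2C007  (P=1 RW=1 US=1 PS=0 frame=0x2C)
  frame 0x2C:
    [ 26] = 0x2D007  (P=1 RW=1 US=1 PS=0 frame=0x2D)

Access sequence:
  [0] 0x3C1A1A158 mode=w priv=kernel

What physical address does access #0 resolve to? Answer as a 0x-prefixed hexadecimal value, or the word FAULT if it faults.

Trace:
#0 VA=0x3C1A1A158 (w,kernel):
  [0] read 0x25 idx=15: raw=0x29007 flags P=1 W=1 U=1 S=0
  [1] read 0x29 idx=13: raw=0x2C007 flags P=1 W=1 U=1 S=0
  [2] read 0x2C idx=26: raw=0x2D007 flags P=1 W=1 U=1 S=0
  ✓ 0x2D158  — 3 lookups

Access #0 PA: 0x2D158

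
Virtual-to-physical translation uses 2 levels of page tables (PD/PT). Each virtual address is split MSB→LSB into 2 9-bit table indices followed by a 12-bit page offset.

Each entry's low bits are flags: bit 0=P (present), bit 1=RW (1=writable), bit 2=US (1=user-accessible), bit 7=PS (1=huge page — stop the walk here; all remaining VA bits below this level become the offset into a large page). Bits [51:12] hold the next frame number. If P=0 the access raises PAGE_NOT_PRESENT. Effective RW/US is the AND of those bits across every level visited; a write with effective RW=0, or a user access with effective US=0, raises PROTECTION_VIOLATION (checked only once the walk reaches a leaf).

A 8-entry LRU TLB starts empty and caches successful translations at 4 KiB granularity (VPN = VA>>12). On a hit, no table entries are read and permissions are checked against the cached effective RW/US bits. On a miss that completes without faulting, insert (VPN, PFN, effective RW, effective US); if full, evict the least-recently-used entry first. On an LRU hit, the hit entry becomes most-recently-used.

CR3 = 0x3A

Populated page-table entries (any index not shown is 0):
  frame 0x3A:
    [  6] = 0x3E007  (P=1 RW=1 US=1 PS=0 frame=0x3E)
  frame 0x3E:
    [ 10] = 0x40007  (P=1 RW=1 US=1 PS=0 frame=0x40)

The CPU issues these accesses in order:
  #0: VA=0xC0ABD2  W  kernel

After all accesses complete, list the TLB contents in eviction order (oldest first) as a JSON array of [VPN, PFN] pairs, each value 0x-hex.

Trace:
#0 VA=0xC0ABD2 (w,kernel):
  L0: frame=0x3A idx=6 entry=0x3E007 [P=1 RW=1 US=1 PS=0]
  L1: frame=0x3E idx=10 entry=0x40007 [P=1 RW=1 US=1 PS=0]
  ⇒ phys 0x40BD2  [2 reads]

TLB: [["0xC0A", "0x40"]]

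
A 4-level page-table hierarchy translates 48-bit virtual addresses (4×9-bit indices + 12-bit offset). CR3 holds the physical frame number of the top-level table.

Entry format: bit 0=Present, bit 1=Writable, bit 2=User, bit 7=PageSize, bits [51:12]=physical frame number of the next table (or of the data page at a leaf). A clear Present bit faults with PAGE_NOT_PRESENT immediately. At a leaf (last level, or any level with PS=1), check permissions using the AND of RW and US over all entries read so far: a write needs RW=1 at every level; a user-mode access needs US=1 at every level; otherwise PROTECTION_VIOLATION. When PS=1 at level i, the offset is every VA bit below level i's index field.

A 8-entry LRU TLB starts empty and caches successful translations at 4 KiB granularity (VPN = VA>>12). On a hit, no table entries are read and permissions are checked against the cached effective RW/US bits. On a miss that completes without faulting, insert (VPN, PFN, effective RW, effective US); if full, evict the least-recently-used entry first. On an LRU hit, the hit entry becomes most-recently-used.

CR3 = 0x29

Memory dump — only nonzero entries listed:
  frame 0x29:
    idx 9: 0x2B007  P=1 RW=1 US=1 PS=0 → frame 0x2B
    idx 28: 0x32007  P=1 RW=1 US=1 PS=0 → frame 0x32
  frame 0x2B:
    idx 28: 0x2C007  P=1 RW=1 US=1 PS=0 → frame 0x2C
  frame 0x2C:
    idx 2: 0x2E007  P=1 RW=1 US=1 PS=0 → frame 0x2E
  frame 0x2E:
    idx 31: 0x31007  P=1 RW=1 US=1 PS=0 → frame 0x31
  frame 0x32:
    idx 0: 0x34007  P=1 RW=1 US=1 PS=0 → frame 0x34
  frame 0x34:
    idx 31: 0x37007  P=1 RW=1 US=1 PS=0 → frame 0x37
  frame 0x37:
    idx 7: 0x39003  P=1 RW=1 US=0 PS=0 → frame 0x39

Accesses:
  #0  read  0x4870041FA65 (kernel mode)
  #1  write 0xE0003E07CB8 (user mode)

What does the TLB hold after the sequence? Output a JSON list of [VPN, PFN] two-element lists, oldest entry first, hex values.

Trace:
#0 VA=0x4870041FA65 (r,kernel):
  L0 @0x29[9] → 0x2B007  P=1,RW=1,US=1,PS=0
  L1 @0x2B[28] → 0x2C007  P=1,RW=1,US=1,PS=0
  L2 @0x2C[2] → 0x2E007  P=1,RW=1,US=1,PS=0
  L3 @0x2E[31] → 0x31007  P=1,RW=1,US=1,PS=0
  ⇒ phys 0x31A65  [4 reads]
#1 VA=0xE0003E07CB8 (w,user):
  L0 @0x29[28] → 0x32007  P=1,RW=1,US=1,PS=0
  L1 @0x32[0] → 0x34007  P=1,RW=1,US=1,PS=0
  L2 @0x34[31] → 0x37007  P=1,RW=1,US=1,PS=0
  L3 @0x37[7] → 0x39003  P=1,RW=1,US=0,PS=0
  → PROTECTION_VIOLATION  (4 entries read)

TLB: [["0x4870041F", "0x31"]]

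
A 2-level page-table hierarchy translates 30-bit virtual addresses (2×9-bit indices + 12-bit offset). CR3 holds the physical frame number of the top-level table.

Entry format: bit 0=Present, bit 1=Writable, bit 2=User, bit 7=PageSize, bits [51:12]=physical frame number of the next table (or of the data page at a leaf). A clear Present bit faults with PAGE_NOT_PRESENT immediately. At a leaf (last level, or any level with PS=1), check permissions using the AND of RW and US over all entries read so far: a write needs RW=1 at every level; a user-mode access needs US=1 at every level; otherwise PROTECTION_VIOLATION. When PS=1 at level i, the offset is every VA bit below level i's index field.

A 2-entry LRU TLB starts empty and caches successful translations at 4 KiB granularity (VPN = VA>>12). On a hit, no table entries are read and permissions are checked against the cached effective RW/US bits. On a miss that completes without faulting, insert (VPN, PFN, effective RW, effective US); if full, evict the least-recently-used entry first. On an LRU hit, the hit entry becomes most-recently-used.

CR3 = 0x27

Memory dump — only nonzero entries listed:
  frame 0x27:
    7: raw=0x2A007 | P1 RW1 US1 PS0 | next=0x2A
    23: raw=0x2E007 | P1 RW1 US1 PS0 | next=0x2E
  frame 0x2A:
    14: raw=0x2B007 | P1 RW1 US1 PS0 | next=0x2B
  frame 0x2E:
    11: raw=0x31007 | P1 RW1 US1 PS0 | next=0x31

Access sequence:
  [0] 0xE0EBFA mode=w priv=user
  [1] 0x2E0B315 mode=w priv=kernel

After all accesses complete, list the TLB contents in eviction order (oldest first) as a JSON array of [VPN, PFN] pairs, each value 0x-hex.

Per-access translation:
#0 VA=0xE0EBFA (w,user):
  lvl0: tbl 0x27, slot 7 ⇒ 0x2A007 (P1/RW1/US1/PS0)
  lvl1: tbl 0x2A, slot 14 ⇒ 0x2B007 (P1/RW1/US1/PS0)
  ✓ 0x2BBFA  — 2 lookups
#1 VA=0x2E0B315 (w,kernel):
  lvl0: tbl 0x27, slot 23 ⇒ 0x2E007 (P1/RW1/US1/PS0)
  lvl1: tbl 0x2E, slot 11 ⇒ 0x31007 (P1/RW1/US1/PS0)
  ✓ 0x31315  — 2 lookups

TLB: [["0xE0E", "0x2B"], ["0x2E0B", "0x31"]]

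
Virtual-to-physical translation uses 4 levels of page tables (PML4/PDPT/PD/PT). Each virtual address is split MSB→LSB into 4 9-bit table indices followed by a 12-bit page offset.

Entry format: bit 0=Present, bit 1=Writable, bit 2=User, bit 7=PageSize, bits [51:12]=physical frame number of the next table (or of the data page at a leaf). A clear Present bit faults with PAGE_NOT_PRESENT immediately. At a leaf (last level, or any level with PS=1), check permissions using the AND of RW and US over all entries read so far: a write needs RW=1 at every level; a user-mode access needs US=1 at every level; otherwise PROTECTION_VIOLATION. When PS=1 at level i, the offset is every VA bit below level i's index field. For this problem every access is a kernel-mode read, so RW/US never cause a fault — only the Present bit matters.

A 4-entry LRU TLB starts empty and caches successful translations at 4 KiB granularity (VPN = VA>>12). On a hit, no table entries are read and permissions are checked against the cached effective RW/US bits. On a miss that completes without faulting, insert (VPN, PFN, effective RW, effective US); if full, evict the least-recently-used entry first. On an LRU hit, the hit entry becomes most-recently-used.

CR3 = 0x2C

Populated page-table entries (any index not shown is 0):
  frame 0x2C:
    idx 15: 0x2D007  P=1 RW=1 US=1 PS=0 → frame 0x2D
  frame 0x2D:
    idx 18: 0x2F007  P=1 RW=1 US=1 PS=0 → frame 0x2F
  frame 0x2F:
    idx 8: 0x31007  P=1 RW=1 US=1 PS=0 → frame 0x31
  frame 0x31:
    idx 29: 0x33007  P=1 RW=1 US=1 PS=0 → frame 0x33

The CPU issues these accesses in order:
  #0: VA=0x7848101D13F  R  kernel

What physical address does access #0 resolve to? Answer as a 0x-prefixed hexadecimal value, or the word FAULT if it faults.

Per-access translation:
#0 VA=0x7848101D13F (r,kernel):
  lvl0: tbl 0x2C, slot 15 ⇒ 0x2D007 (P1/RW1/US1/PS0)
  lvl1: tbl 0x2D, slot 18 ⇒ 0x2F007 (P1/RW1/US1/PS0)
  lvl2: tbl 0x2F, slot 8 ⇒ 0x31007 (P1/RW1/US1/PS0)
  lvl3: tbl 0x31, slot 29 ⇒ 0x33007 (P1/RW1/US1/PS0)
  ✓ 0x3313F  — 4 lookups

Access #0 PA: 0x3313F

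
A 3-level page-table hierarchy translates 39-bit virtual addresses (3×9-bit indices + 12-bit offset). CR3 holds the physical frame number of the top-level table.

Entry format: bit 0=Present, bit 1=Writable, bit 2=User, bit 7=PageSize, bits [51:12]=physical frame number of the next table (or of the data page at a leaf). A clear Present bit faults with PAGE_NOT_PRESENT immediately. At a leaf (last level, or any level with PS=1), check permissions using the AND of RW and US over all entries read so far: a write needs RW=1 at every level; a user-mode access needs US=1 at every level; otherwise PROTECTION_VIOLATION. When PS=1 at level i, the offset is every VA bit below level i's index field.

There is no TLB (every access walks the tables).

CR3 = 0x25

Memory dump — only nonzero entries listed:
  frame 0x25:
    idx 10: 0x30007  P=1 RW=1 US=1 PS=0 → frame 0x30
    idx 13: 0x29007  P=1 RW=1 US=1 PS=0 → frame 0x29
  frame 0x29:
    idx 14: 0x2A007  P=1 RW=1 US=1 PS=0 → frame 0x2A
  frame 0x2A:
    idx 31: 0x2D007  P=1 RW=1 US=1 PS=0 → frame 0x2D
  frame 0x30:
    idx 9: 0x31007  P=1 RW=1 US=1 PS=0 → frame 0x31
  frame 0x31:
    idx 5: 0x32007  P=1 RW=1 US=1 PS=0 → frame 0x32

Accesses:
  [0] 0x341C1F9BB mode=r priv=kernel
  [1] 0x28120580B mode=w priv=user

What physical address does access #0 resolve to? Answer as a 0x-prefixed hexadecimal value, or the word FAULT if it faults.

Per-access translation:
#0 VA=0x341C1F9BB (r,kernel):
  lvl0: tbl 0x25, slot 13 ⇒ 0x29007 (P1/RW1/US1/PS0)
  lvl1: tbl 0x29, slot 14 ⇒ 0x2A007 (P1/RW1/US1/PS0)
  lvl2: tbl 0x2A, slot 31 ⇒ 0x2D007 (P1/RW1/US1/PS0)
  → PA=0x2D9BB  (3 entries read)
#1 VA=0x28120580B (w,user):
  lvl0: tbl 0x25, slot 10 ⇒ 0x30007 (P1/RW1/US1/PS0)
  lvl1: tbl 0x30, slot 9 ⇒ 0x31007 (P1/RW1/US1/PS0)
  lvl2: tbl 0x31, slot 5 ⇒ 0x32007 (P1/RW1/US1/PS0)
  → PA=0x3280B  (3 entries read)

Access #0 PA: 0x2D9BB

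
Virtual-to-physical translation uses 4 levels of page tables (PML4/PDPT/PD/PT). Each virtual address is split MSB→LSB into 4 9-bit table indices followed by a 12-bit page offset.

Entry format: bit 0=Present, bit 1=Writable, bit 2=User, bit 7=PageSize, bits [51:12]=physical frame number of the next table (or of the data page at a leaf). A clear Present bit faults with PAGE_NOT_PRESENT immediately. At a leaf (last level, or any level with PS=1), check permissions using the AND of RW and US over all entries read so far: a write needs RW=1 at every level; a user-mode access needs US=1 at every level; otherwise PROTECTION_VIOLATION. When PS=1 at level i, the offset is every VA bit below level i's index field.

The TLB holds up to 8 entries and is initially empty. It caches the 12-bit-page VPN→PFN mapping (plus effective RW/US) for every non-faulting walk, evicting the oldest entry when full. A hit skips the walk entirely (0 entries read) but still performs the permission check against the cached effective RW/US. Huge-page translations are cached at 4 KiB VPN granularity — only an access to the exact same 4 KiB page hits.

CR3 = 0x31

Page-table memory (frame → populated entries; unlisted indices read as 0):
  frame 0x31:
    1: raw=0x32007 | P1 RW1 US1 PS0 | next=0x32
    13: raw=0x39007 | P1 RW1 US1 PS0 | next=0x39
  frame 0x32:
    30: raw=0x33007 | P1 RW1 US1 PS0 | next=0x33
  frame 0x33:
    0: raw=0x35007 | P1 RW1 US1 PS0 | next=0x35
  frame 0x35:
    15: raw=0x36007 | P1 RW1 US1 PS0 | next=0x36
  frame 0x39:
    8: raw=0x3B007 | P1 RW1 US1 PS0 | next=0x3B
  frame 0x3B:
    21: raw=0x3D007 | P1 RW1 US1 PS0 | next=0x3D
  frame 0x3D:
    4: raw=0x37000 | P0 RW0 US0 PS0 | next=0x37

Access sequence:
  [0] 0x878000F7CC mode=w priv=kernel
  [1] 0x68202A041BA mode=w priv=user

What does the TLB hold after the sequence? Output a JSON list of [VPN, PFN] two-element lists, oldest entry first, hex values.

Walk each access:
#0 VA=0x878000F7CC (w,kernel):
  L0: frame=0x31 idx=1 entry=0x32007 [P=1 RW=1 US=1 PS=0]
  L1: frame=0x32 idx=30 entry=0x33007 [P=1 RW=1 US=1 PS=0]
  L2: frame=0x33 idx=0 entry=0x35007 [P=1 RW=1 US=1 PS=0]
  L3: frame=0x35 idx=15 entry=0x36007 [P=1 RW=1 US=1 PS=0]
  ✓ 0x367CC  — 4 lookups
#1 VA=0x68202A041BA (w,user):
  L0: frame=0x31 idx=13 entry=0x39007 [P=1 RW=1 US=1 PS=0]
  L1: frame=0x39 idx=8 entry=0x3B007 [P=1 RW=1 US=1 PS=0]
  L2: frame=0x3B idx=21 entry=0x3D007 [P=1 RW=1 US=1 PS=0]
  L3: frame=0x3D idx=4 entry=0x37000 [P=0 RW=0 US=0 PS=0]
  ⇒ fault: PAGE_NOT_PRESENT  — 4 lookups

TLB: [["0x878000F", "0x36"]]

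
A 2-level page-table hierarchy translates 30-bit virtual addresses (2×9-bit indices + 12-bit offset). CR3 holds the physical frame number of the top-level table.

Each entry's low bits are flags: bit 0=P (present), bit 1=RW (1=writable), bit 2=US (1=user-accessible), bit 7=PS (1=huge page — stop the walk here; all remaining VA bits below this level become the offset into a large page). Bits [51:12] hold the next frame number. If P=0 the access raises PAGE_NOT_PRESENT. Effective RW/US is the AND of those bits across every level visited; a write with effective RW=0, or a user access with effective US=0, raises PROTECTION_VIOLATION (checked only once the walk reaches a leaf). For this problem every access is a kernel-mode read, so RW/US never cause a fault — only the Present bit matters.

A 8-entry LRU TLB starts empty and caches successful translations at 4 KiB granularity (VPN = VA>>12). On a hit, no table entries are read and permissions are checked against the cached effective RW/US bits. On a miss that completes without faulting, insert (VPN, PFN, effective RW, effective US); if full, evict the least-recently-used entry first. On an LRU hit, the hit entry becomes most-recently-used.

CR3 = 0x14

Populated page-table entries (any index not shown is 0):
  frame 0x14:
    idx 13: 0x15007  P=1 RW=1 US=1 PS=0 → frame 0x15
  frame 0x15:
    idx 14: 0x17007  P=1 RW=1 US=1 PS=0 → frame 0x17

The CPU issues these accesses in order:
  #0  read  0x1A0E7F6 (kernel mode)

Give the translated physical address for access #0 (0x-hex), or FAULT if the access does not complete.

Trace:
#0 VA=0x1A0E7F6 (r,kernel):
  [0] read 0x14 idx=13: raw=0x15007 flags P=1 W=1 U=1 S=0
  [1] read 0x15 idx=14: raw=0x17007 flags P=1 W=1 U=1 S=0
  ⇒ phys 0x177F6  [2 reads]

Access #0 PA: 0x177F6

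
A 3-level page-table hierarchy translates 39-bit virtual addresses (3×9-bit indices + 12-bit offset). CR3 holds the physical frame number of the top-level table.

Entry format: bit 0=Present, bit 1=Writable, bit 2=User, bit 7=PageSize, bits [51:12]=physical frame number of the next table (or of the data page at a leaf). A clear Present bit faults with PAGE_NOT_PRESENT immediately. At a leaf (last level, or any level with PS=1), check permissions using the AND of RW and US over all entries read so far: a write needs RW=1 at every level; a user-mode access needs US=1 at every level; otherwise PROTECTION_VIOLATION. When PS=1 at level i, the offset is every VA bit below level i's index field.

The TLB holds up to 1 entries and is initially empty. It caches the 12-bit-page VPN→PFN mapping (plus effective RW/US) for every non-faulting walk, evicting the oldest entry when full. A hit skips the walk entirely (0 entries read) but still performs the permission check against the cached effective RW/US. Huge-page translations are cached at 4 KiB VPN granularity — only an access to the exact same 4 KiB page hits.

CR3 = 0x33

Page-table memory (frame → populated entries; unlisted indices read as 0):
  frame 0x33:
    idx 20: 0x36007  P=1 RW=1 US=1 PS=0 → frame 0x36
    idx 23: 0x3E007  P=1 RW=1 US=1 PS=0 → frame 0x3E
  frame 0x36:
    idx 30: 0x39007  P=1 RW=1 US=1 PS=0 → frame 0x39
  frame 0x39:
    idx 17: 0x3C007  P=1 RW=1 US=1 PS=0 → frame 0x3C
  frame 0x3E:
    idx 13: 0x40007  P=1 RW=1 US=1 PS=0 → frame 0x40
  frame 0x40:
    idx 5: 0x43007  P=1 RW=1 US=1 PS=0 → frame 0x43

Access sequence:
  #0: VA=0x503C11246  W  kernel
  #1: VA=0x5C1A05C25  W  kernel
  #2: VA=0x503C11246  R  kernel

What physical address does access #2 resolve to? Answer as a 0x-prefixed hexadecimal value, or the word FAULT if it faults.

Walk each access:
#0 VA=0x503C11246 (w,kernel):
  L0: frame=0x33 idx=20 entry=0x36007 [P=1 RW=1 US=1 PS=0]
  L1: frame=0x36 idx=30 entry=0x39007 [P=1 RW=1 US=1 PS=0]
  L2: frame=0x39 idx=17 entry=0x3C007 [P=1 RW=1 US=1 PS=0]
  ✓ 0x3C246  — 3 lookups
#1 VA=0x5C1A05C25 (w,kernel):
  L0: frame=0x33 idx=23 entry=0x3E007 [P=1 RW=1 US=1 PS=0]
  L1: frame=0x3E idx=13 entry=0x40007 [P=1 RW=1 US=1 PS=0]
  L2: frame=0x40 idx=5 entry=0x43007 [P=1 RW=1 US=1 PS=0]
  ✓ 0x43C25  — 3 lookups
#2 VA=0x503C11246 (r,kernel):
  L0: frame=0x33 idx=20 entry=0x36007 [P=1 RW=1 US=1 PS=0]
  L1: frame=0x36 idx=30 entry=0x39007 [P=1 RW=1 US=1 PS=0]
  L2: frame=0x39 idx=17 entry=0x3C007 [P=1 RW=1 US=1 PS=0]
  ✓ 0x3C246  — 3 lookups

Access #2 PA: 0x3C246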